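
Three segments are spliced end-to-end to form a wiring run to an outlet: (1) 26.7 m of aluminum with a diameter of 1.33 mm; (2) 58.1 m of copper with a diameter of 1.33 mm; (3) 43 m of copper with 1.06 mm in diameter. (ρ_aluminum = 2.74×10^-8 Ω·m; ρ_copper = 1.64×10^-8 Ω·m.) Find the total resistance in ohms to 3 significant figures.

2.01 Ω

Seg 1: A = π(d/2)² = π(6.6500e-04 m)² = 1.389e-06 m²
R_1 = (2.74×10^-8)(26.7)/(1.389e-06) = 0.5266 Ω
Seg 2: A = π(d/2)² = π(6.6500e-04 m)² = 1.389e-06 m²
R_2 = (1.64×10^-8)(58.1)/(1.389e-06) = 0.6858 Ω
Seg 3: A = π(d/2)² = π(5.3000e-04 m)² = 8.825e-07 m²
R_3 = (1.64×10^-8)(43)/(8.825e-07) = 0.7991 Ω
R_total = R_1 + R_2 + R_3 = 2.01 Ω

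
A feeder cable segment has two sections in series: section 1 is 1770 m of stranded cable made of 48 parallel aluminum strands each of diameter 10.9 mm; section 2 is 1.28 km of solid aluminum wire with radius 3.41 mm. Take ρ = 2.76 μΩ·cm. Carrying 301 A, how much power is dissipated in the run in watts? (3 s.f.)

ρ = 2.76 μΩ·cm = 2.76×10^-8 Ω·m
Section 1: A_strand = π(5.4500e-03)² = 9.331e-05 m²; R₁ = ρL/(N·A_s) = (2.76×10^-8)(1770)/(48×9.331e-05) = 0.01091 Ω
Section 2: A = πr² = π(3.4100e-03 m)² = 3.653e-05 m²
R₂ = (2.76×10^-8)(1280)/(3.653e-05) = 0.9671 Ω
R = R₁ + R₂ = 0.978 Ω
P = I²R = (301)² × 0.978 = 88600 W

88600 W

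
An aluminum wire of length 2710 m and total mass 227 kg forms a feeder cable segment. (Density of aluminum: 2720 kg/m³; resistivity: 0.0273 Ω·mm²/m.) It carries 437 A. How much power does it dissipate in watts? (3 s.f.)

ρ = 0.0273 Ω·mm²/m = 2.73×10^-8 Ω·m
A = m/(density·L) = 227/(2720×2710) = 3.0796e-05 m²
R = ρL/A = (2.73×10^-8)(2710)/(3.0796e-05) = 2.402 Ω
P = I²R = (437)² × 2.402 = 4.59×10^5 W

4.59×10^5 W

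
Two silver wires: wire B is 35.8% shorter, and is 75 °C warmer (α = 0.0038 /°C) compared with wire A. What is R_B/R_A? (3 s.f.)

0.825

R ∝ ρL/d² with ρ ∝ (1+αΔT), so R_B/R_A = (1 − 35.8/100) × (1 + 0.0038×75)
= 0.642 × 1.285 = 0.825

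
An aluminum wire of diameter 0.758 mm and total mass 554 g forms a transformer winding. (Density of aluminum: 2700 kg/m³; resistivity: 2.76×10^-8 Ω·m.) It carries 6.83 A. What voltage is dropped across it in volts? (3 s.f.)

190 V

A = π(d/2)² = π(3.7900e-04 m)² = 4.5126e-07 m²
L = m/(density·A) = 0.554/(2700×4.5126e-07) = 454.7 m
R = ρL/A = (2.76×10^-8)(454.7)/(4.5126e-07) = 27.81 Ω
V = IR = 6.83 × 27.81 = 190 V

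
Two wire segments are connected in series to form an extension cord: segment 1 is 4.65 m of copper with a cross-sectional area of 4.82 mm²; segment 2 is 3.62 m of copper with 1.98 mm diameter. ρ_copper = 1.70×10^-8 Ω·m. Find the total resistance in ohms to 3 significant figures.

Segment 1: A = 4.82 mm² = 4.820e-06 m²
R₁ = ρL/A = (1.70×10^-8)(4.65)/(4.820e-06) = 0.0164 Ω
Segment 2: A = π(d/2)² = π(9.9000e-04 m)² = 3.079e-06 m²
R₂ = (1.70×10^-8)(3.62)/(3.079e-06) = 0.01999 Ω
R = R₁ + R₂ = 0.0364 Ω

0.0364 Ω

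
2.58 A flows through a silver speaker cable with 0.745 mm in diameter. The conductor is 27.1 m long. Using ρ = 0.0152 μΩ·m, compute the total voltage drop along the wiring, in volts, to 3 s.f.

2.44 V

ρ = 0.0152 μΩ·m = 1.52×10^-8 Ω·m
A = π(d/2)² = π(3.7250e-04 m)² = 4.359e-07 m²
R = ρL/A = (1.52×10^-8)(27.1)/(4.359e-07) = 0.945 Ω
V = IR = 2.58 × 0.945 = 2.44 V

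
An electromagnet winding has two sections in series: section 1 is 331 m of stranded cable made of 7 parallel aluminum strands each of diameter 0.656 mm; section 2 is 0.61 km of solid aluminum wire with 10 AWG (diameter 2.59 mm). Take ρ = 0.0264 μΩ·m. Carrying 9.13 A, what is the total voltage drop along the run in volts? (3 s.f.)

ρ = 0.0264 μΩ·m = 2.64×10^-8 Ω·m
Section 1: A_strand = π(3.2800e-04)² = 3.380e-07 m²; R₁ = ρL/(N·A_s) = (2.64×10^-8)(331)/(7×3.380e-07) = 3.693 Ω
Section 2: A = π(2.59/2 mm)² = π(1.2950e-03 m)² = 5.269e-06 m²
R₂ = (2.64×10^-8)(610)/(5.269e-06) = 3.057 Ω
R = R₁ + R₂ = 6.75 Ω
V = IR = 9.13 × 6.75 = 61.6 V

61.6 V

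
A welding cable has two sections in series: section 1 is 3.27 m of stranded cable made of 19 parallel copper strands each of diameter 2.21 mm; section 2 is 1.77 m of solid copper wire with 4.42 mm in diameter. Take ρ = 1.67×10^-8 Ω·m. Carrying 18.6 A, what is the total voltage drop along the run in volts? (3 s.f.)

Section 1: A_strand = π(1.1050e-03)² = 3.836e-06 m²; R₁ = ρL/(N·A_s) = (1.67×10^-8)(3.27)/(19×3.836e-06) = 7.493×10^-4 Ω
Section 2: A = π(d/2)² = π(2.2100e-03 m)² = 1.534e-05 m²
R₂ = (1.67×10^-8)(1.77)/(1.534e-05) = 0.001926 Ω
R = R₁ + R₂ = 0.002676 Ω
V = IR = 18.6 × 0.002676 = 0.0498 V

0.0498 V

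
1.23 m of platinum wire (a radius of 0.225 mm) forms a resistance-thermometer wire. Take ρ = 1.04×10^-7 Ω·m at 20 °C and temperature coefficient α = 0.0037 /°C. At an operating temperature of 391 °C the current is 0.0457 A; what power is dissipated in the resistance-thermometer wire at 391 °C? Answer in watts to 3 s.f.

0.00399 W

A = πr² = π(2.2500e-04 m)² = 1.590e-07 m²
R₍20₎ = ρL/A = (1.04×10^-7)(1.23)/(1.590e-07) = 0.8043 Ω
R₍391₎ = R₍20₎(1 + αΔT) = 0.8043 × (1 + 0.0037×371) = 1.908 Ω
P = I²R = (0.0457)² × 1.908 = 0.00399 W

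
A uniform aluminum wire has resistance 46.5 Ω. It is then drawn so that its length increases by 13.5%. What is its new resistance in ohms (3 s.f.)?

k = 1 + 13.5/100 = 1.135; volume constant ⇒ A' = A/k, so R' = k²R.
R' = 1.288 × 46.5 = 59.9 Ω

59.9 Ω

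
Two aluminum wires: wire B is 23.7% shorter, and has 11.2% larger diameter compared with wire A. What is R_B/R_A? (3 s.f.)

R ∝ L/d², so R_B/R_A = (1 − 23.7/100) × (1 + 11.2/100)⁻²
= 0.763 × 0.8087 = 0.617

0.617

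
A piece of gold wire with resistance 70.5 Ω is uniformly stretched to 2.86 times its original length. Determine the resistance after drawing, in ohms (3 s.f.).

Volume constant ⇒ A' = A/k with k = 2.86. R' = ρ(kL)/(A/k) = k²R.
R' = 8.18 × 70.5 = 577 Ω

577 Ω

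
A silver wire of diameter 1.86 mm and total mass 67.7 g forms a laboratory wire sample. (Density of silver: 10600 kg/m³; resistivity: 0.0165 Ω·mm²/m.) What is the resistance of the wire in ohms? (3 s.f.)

0.0143 Ω

ρ = 0.0165 Ω·mm²/m = 1.65×10^-8 Ω·m
A = π(d/2)² = π(9.3000e-04 m)² = 2.7172e-06 m²
L = m/(density·A) = 0.0677/(10600×2.7172e-06) = 2.351 m
R = ρL/A = (1.65×10^-8)(2.351)/(2.7172e-06) = 0.0143 Ω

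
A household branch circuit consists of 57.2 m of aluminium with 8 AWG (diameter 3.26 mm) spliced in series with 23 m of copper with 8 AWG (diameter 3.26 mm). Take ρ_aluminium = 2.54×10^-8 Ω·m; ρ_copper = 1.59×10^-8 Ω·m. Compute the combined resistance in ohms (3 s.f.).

Segment 1: A = π(3.26/2 mm)² = π(1.6300e-03 m)² = 8.347e-06 m²
R₁ = ρL/A = (2.54×10^-8)(57.2)/(8.347e-06) = 0.1741 Ω
R₂ = (1.59×10^-8)(23)/(8.347e-06) = 0.04381 Ω
R = R₁ + R₂ = 0.218 Ω

0.218 Ω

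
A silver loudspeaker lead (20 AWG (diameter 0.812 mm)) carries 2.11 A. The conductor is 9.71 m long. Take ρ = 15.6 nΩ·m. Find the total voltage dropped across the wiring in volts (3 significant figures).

0.617 V

ρ = 15.6 nΩ·m = 1.56×10^-8 Ω·m
A = π(0.812/2 mm)² = π(4.0600e-04 m)² = 5.178e-07 m²
R = ρL/A = (1.56×10^-8)(9.71)/(5.178e-07) = 0.2925 Ω
V = IR = 2.11 × 0.2925 = 0.617 V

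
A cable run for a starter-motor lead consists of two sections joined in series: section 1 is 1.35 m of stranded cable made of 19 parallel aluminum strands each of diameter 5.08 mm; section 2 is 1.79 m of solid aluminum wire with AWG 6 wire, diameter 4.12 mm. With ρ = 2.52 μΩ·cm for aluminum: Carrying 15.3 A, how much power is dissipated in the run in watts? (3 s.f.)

ρ = 2.52 μΩ·cm = 2.52×10^-8 Ω·m
Section 1: A_strand = π(2.5400e-03)² = 2.027e-05 m²; R₁ = ρL/(N·A_s) = (2.52×10^-8)(1.35)/(19×2.027e-05) = 8.834×10^-5 Ω
Section 2: A = π(4.12/2 mm)² = π(2.0600e-03 m)² = 1.333e-05 m²
R₂ = (2.52×10^-8)(1.79)/(1.333e-05) = 0.003384 Ω
R = R₁ + R₂ = 0.003472 Ω
P = I²R = (15.3)² × 0.003472 = 0.813 W

0.813 W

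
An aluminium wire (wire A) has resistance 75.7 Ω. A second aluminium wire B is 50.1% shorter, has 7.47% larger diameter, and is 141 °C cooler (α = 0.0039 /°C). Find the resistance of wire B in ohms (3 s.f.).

R ∝ ρL/d² with ρ ∝ (1+αΔT), so R_B/R_A = (1 − 50.1/100) × (1 + 7.47/100)⁻² × (1 − 0.0039×141)
= 0.499 × 0.8658 × 0.4501 = 0.1945
R_B = 0.1945 × 75.7 = 14.7 Ω

14.7 Ω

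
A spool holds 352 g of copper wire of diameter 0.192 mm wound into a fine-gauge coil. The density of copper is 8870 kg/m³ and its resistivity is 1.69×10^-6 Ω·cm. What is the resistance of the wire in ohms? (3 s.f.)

ρ = 1.69×10^-6 Ω·cm = 1.69×10^-8 Ω·m
A = π(d/2)² = π(9.6000e-05 m)² = 2.8953e-08 m²
L = m/(density·A) = 0.352/(8870×2.8953e-08) = 1371 m
R = ρL/A = (1.69×10^-8)(1371)/(2.8953e-08) = 800 Ω

800 Ω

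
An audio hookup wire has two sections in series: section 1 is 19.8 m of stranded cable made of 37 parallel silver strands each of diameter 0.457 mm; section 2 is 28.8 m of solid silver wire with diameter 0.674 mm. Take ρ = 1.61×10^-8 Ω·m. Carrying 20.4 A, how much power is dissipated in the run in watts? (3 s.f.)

563 W

Section 1: A_strand = π(2.2850e-04)² = 1.640e-07 m²; R₁ = ρL/(N·A_s) = (1.61×10^-8)(19.8)/(37×1.640e-07) = 0.05253 Ω
Section 2: A = π(d/2)² = π(3.3700e-04 m)² = 3.568e-07 m²
R₂ = (1.61×10^-8)(28.8)/(3.568e-07) = 1.3 Ω
R = R₁ + R₂ = 1.352 Ω
P = I²R = (20.4)² × 1.352 = 563 W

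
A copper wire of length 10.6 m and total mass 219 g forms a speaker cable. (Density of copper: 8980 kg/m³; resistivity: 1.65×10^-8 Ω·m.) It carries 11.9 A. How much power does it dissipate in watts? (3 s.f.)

A = m/(density·L) = 0.219/(8980×10.6) = 2.3007e-06 m²
R = ρL/A = (1.65×10^-8)(10.6)/(2.3007e-06) = 0.07602 Ω
P = I²R = (11.9)² × 0.07602 = 10.8 W

10.8 W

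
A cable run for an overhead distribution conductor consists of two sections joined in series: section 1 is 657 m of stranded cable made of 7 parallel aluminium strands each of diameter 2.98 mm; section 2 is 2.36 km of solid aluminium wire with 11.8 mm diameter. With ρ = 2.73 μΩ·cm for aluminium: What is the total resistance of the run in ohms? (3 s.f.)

0.957 Ω

ρ = 2.73 μΩ·cm = 2.73×10^-8 Ω·m
Section 1: A_strand = π(1.4900e-03)² = 6.975e-06 m²; R₁ = ρL/(N·A_s) = (2.73×10^-8)(657)/(7×6.975e-06) = 0.3674 Ω
Section 2: A = π(d/2)² = π(5.9000e-03 m)² = 1.094e-04 m²
R₂ = (2.73×10^-8)(2360)/(1.094e-04) = 0.5891 Ω
R = R₁ + R₂ = 0.957 Ω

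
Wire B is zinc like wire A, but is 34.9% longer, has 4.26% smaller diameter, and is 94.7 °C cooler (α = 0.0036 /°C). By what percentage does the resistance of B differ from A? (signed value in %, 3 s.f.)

R ∝ ρL/d² with ρ ∝ (1+αΔT), so R_B/R_A = (1 + 34.9/100) × (1 − 4.26/100)⁻² × (1 − 0.0036×94.7)
= 1.349 × 1.091 × 0.6591 = 0.97
(R_B − R_A)/R_A = 0.97 − 1 = -3.00%

-3.00%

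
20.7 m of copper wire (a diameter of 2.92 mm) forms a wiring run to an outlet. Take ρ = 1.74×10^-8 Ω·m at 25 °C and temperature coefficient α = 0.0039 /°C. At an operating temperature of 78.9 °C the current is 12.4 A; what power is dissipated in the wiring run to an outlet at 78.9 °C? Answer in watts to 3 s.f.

10.0 W

A = π(d/2)² = π(1.4600e-03 m)² = 6.697e-06 m²
R₍25₎ = ρL/A = (1.74×10^-8)(20.7)/(6.697e-06) = 0.05379 Ω
R₍78.9₎ = R₍25₎(1 + αΔT) = 0.05379 × (1 + 0.0039×53.9) = 0.06509 Ω
P = I²R = (12.4)² × 0.06509 = 10.0 W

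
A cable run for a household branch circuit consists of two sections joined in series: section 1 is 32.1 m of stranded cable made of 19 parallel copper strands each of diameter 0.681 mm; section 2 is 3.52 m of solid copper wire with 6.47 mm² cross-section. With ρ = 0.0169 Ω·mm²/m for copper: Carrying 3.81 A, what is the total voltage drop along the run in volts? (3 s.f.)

ρ = 0.0169 Ω·mm²/m = 1.69×10^-8 Ω·m
Section 1: A_strand = π(3.4050e-04)² = 3.642e-07 m²; R₁ = ρL/(N·A_s) = (1.69×10^-8)(32.1)/(19×3.642e-07) = 0.07839 Ω
Section 2: A = 6.47 mm² = 6.470e-06 m²
R₂ = (1.69×10^-8)(3.52)/(6.470e-06) = 0.009194 Ω
R = R₁ + R₂ = 0.08758 Ω
V = IR = 3.81 × 0.08758 = 0.334 V

0.334 V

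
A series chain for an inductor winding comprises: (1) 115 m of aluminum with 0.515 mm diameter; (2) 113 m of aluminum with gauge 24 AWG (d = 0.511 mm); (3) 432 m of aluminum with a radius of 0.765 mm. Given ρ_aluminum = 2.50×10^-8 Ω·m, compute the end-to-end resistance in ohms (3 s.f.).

33.5 Ω

Seg 1: A = π(d/2)² = π(2.5750e-04 m)² = 2.083e-07 m²
R_1 = (2.50×10^-8)(115)/(2.083e-07) = 13.8 Ω
Seg 2: A = π(0.511/2 mm)² = π(2.5550e-04 m)² = 2.051e-07 m²
R_2 = (2.50×10^-8)(113)/(2.051e-07) = 13.77 Ω
Seg 3: A = πr² = π(7.6500e-04 m)² = 1.839e-06 m²
R_3 = (2.50×10^-8)(432)/(1.839e-06) = 5.874 Ω
R_total = R_1 + R_2 + R_3 = 33.5 Ω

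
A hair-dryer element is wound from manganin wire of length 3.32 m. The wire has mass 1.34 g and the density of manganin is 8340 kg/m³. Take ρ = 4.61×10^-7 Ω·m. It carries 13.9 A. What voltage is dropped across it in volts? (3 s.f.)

440 V

A = m/(density·L) = 0.00134/(8340×3.32) = 4.8395e-08 m²
R = ρL/A = (4.61×10^-7)(3.32)/(4.8395e-08) = 31.63 Ω
V = IR = 13.9 × 31.63 = 440 V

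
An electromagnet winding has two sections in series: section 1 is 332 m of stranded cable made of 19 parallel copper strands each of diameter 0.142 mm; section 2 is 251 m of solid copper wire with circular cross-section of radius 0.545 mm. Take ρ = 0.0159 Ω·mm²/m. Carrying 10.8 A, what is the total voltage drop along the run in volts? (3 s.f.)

236 V

ρ = 0.0159 Ω·mm²/m = 1.59×10^-8 Ω·m
Section 1: A_strand = π(7.1000e-05)² = 1.584e-08 m²; R₁ = ρL/(N·A_s) = (1.59×10^-8)(332)/(19×1.584e-08) = 17.54 Ω
Section 2: A = πr² = π(5.4500e-04 m)² = 9.331e-07 m²
R₂ = (1.59×10^-8)(251)/(9.331e-07) = 4.277 Ω
R = R₁ + R₂ = 21.82 Ω
V = IR = 10.8 × 21.82 = 236 V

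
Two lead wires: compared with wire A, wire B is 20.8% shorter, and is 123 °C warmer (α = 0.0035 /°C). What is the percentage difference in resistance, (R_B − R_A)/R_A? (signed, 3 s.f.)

13.3%

R ∝ ρL/d² with ρ ∝ (1+αΔT), so R_B/R_A = (1 − 20.8/100) × (1 + 0.0035×123)
= 0.792 × 1.431 = 1.133
(R_B − R_A)/R_A = 1.133 − 1 = 13.3%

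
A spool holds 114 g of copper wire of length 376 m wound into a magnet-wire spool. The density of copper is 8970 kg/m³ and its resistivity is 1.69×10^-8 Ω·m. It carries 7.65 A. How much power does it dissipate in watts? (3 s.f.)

A = m/(density·L) = 0.114/(8970×376) = 3.3801e-08 m²
R = ρL/A = (1.69×10^-8)(376)/(3.3801e-08) = 188 Ω
P = I²R = (7.65)² × 188 = 11000 W

11000 W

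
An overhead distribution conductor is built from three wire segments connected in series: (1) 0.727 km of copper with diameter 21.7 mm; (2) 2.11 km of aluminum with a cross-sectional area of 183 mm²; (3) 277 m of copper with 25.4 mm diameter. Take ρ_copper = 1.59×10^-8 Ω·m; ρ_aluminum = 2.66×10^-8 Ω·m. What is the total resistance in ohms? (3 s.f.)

Seg 1: A = π(d/2)² = π(1.0850e-02 m)² = 3.698e-04 m²
R_1 = (1.59×10^-8)(727)/(3.698e-04) = 0.03126 Ω
Seg 2: A = 183 mm² = 1.830e-04 m²
R_2 = (2.66×10^-8)(2110)/(1.830e-04) = 0.3067 Ω
Seg 3: A = π(d/2)² = π(1.2700e-02 m)² = 5.067e-04 m²
R_3 = (1.59×10^-8)(277)/(5.067e-04) = 0.008692 Ω
R_total = R_1 + R_2 + R_3 = 0.347 Ω

0.347 Ω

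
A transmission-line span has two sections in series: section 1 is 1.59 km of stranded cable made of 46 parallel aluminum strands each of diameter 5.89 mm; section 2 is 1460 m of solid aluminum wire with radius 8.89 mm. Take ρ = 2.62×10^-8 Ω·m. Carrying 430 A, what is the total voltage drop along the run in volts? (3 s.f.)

80.5 V

Section 1: A_strand = π(2.9450e-03)² = 2.725e-05 m²; R₁ = ρL/(N·A_s) = (2.62×10^-8)(1590)/(46×2.725e-05) = 0.03324 Ω
Section 2: A = πr² = π(8.8900e-03 m)² = 2.483e-04 m²
R₂ = (2.62×10^-8)(1460)/(2.483e-04) = 0.1541 Ω
R = R₁ + R₂ = 0.1873 Ω
V = IR = 430 × 0.1873 = 80.5 V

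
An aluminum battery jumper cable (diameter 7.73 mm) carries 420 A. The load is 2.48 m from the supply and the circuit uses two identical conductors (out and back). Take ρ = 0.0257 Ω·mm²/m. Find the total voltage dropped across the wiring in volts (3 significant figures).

1.14 V

ρ = 0.0257 Ω·mm²/m = 2.57×10^-8 Ω·m
A = π(d/2)² = π(3.8650e-03 m)² = 4.693e-05 m²
Total conductor length (both ways) L = 2 × 2.48 = 4.96 m
R = ρL/A = (2.57×10^-8)(4.96)/(4.693e-05) = 0.002716 Ω
V = IR = 420 × 0.002716 = 1.14 V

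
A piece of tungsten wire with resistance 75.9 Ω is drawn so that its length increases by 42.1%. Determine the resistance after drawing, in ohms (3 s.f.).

k = 1 + 42.1/100 = 1.421; volume constant ⇒ A' = A/k, so R' = k²R.
R' = 2.019 × 75.9 = 153 Ω

153 Ω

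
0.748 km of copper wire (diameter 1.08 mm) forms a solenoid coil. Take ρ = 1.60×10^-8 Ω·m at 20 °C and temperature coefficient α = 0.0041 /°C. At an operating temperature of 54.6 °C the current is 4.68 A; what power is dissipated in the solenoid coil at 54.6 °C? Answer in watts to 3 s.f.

327 W

A = π(d/2)² = π(5.4000e-04 m)² = 9.161e-07 m²
R₍20₎ = ρL/A = (1.60×10^-8)(748)/(9.161e-07) = 13.06 Ω
R₍54.6₎ = R₍20₎(1 + αΔT) = 13.06 × (1 + 0.0041×34.6) = 14.92 Ω
P = I²R = (4.68)² × 14.92 = 327 W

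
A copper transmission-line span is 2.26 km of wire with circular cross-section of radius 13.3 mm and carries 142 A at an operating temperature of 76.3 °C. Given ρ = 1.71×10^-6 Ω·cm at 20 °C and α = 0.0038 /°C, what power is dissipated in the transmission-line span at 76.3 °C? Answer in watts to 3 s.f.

1700 W

ρ = 1.71×10^-6 Ω·cm = 1.71×10^-8 Ω·m
A = πr² = π(1.3300e-02 m)² = 5.557e-04 m²
R₍20₎ = ρL/A = (1.71×10^-8)(2260)/(5.557e-04) = 0.06954 Ω
R₍76.3₎ = R₍20₎(1 + αΔT) = 0.06954 × (1 + 0.0038×56.3) = 0.08442 Ω
P = I²R = (142)² × 0.08442 = 1700 W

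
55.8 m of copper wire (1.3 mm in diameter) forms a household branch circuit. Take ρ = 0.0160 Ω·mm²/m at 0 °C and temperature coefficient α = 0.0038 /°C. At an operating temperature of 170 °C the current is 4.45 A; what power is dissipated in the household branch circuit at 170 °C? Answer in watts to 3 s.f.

ρ = 0.0160 Ω·mm²/m = 1.60×10^-8 Ω·m
A = π(d/2)² = π(6.5000e-04 m)² = 1.327e-06 m²
R₍0₎ = ρL/A = (1.60×10^-8)(55.8)/(1.327e-06) = 0.6726 Ω
R₍170₎ = R₍0₎(1 + αΔT) = 0.6726 × (1 + 0.0038×170) = 1.107 Ω
P = I²R = (4.45)² × 1.107 = 21.9 W

21.9 W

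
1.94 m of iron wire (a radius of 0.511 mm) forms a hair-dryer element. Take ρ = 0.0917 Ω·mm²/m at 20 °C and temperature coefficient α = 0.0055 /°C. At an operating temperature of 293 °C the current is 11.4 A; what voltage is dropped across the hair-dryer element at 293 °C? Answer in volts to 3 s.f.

ρ = 0.0917 Ω·mm²/m = 9.17×10^-8 Ω·m
A = πr² = π(5.1100e-04 m)² = 8.203e-07 m²
R₍20₎ = ρL/A = (9.17×10^-8)(1.94)/(8.203e-07) = 0.2169 Ω
R₍293₎ = R₍20₎(1 + αΔT) = 0.2169 × (1 + 0.0055×273) = 0.5425 Ω
V = IR = 11.4 × 0.5425 = 6.18 V

6.18 V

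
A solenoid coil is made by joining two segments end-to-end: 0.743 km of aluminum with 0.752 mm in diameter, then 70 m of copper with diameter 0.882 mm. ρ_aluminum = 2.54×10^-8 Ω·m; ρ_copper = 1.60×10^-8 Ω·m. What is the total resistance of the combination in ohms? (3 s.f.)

44.3 Ω

Segment 1: A = π(d/2)² = π(3.7600e-04 m)² = 4.441e-07 m²
R₁ = ρL/A = (2.54×10^-8)(743)/(4.441e-07) = 42.49 Ω
Segment 2: A = π(d/2)² = π(4.4100e-04 m)² = 6.110e-07 m²
R₂ = (1.60×10^-8)(70)/(6.110e-07) = 1.833 Ω
R = R₁ + R₂ = 44.3 Ω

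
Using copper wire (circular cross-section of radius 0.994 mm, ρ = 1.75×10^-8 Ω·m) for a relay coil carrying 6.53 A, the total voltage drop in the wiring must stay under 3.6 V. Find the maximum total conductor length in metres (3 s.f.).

A = πr² = π(9.9400e-04 m)² = 3.104e-06 m²
L_max = V_max·A/(1·ρI) = (3.6)(3.104e-06)/(1.75×10^-8×6.53) = 97.8 m

97.8 m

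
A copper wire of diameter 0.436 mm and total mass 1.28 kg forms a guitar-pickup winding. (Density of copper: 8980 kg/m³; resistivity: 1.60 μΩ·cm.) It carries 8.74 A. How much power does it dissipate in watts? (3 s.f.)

7820 W

ρ = 1.60 μΩ·cm = 1.60×10^-8 Ω·m
A = π(d/2)² = π(2.1800e-04 m)² = 1.4930e-07 m²
L = m/(density·A) = 1.28/(8980×1.4930e-07) = 954.7 m
R = ρL/A = (1.60×10^-8)(954.7)/(1.4930e-07) = 102.3 Ω
P = I²R = (8.74)² × 102.3 = 7820 W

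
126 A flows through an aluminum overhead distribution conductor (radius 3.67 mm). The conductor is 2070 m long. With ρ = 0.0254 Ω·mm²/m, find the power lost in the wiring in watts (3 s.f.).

19700 W

ρ = 0.0254 Ω·mm²/m = 2.54×10^-8 Ω·m
A = πr² = π(3.6700e-03 m)² = 4.231e-05 m²
R = ρL/A = (2.54×10^-8)(2070)/(4.231e-05) = 1.243 Ω
P = I²R = (126)² × 1.243 = 19700 W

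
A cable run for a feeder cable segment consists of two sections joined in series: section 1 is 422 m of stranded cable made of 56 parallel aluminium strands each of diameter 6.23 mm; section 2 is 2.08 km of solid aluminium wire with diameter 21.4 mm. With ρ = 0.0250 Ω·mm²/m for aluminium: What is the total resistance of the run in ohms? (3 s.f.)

0.151 Ω

ρ = 0.0250 Ω·mm²/m = 2.50×10^-8 Ω·m
Section 1: A_strand = π(3.1150e-03)² = 3.048e-05 m²; R₁ = ρL/(N·A_s) = (2.50×10^-8)(422)/(56×3.048e-05) = 0.00618 Ω
Section 2: A = π(d/2)² = π(1.0700e-02 m)² = 3.597e-04 m²
R₂ = (2.50×10^-8)(2080)/(3.597e-04) = 0.1446 Ω
R = R₁ + R₂ = 0.151 Ω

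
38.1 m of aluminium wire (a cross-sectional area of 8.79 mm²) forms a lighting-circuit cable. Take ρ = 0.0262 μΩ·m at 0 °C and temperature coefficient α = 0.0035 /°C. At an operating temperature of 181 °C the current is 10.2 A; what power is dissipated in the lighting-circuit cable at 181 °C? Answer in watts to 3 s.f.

19.3 W

ρ = 0.0262 μΩ·m = 2.62×10^-8 Ω·m
A = 8.79 mm² = 8.790e-06 m²
R₍0₎ = ρL/A = (2.62×10^-8)(38.1)/(8.790e-06) = 0.1136 Ω
R₍181₎ = R₍0₎(1 + αΔT) = 0.1136 × (1 + 0.0035×181) = 0.1855 Ω
P = I²R = (10.2)² × 0.1855 = 19.3 W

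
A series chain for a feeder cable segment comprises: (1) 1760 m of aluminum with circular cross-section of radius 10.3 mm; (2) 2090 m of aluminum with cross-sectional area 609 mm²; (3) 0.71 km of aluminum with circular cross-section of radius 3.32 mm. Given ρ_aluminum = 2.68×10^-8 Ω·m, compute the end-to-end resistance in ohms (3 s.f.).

0.783 Ω

Seg 1: A = πr² = π(1.0300e-02 m)² = 3.333e-04 m²
R_1 = (2.68×10^-8)(1760)/(3.333e-04) = 0.1415 Ω
Seg 2: A = 609 mm² = 6.090e-04 m²
R_2 = (2.68×10^-8)(2090)/(6.090e-04) = 0.09197 Ω
Seg 3: A = πr² = π(3.3200e-03 m)² = 3.463e-05 m²
R_3 = (2.68×10^-8)(710)/(3.463e-05) = 0.5495 Ω
R_total = R_1 + R_2 + R_3 = 0.783 Ω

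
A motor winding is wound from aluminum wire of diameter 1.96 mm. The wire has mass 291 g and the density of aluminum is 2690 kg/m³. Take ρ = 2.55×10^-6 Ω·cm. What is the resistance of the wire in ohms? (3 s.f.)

0.303 Ω

ρ = 2.55×10^-6 Ω·cm = 2.55×10^-8 Ω·m
A = π(d/2)² = π(9.8000e-04 m)² = 3.0172e-06 m²
L = m/(density·A) = 0.291/(2690×3.0172e-06) = 35.85 m
R = ρL/A = (2.55×10^-8)(35.85)/(3.0172e-06) = 0.303 Ω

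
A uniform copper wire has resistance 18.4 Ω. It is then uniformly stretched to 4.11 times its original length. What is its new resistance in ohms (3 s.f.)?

Volume constant ⇒ A' = A/k with k = 4.11. R' = ρ(kL)/(A/k) = k²R.
R' = 16.89 × 18.4 = 311 Ω

311 Ω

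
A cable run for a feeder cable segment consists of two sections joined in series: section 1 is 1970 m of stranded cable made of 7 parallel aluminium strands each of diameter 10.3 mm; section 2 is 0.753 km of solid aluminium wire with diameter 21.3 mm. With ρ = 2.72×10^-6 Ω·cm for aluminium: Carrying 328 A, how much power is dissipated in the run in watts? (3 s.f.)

16100 W

ρ = 2.72×10^-6 Ω·cm = 2.72×10^-8 Ω·m
Section 1: A_strand = π(5.1500e-03)² = 8.332e-05 m²; R₁ = ρL/(N·A_s) = (2.72×10^-8)(1970)/(7×8.332e-05) = 0.09187 Ω
Section 2: A = π(d/2)² = π(1.0650e-02 m)² = 3.563e-04 m²
R₂ = (2.72×10^-8)(753)/(3.563e-04) = 0.05748 Ω
R = R₁ + R₂ = 0.1493 Ω
P = I²R = (328)² × 0.1493 = 16100 W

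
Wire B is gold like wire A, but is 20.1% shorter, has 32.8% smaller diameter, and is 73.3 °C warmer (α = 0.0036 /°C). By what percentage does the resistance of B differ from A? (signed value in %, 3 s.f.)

R ∝ ρL/d² with ρ ∝ (1+αΔT), so R_B/R_A = (1 − 20.1/100) × (1 − 32.8/100)⁻² × (1 + 0.0036×73.3)
= 0.799 × 2.214 × 1.264 = 2.236
(R_B − R_A)/R_A = 2.236 − 1 = 124%

124%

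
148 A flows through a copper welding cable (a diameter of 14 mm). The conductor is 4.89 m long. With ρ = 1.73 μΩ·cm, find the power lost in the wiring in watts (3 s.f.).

ρ = 1.73 μΩ·cm = 1.73×10^-8 Ω·m
A = π(d/2)² = π(7.0000e-03 m)² = 1.539e-04 m²
R = ρL/A = (1.73×10^-8)(4.89)/(1.539e-04) = 5.496×10^-4 Ω
P = I²R = (148)² × 5.496×10^-4 = 12.0 W

12.0 W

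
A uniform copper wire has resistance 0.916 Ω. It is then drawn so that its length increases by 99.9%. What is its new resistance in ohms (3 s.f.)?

3.66 Ω

k = 1 + 99.9/100 = 1.999; volume constant ⇒ A' = A/k, so R' = k²R.
R' = 3.996 × 0.916 = 3.66 Ω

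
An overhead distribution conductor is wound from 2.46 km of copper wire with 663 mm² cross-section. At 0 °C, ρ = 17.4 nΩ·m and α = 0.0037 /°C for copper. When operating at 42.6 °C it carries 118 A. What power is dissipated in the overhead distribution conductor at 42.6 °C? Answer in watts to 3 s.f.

1040 W

ρ = 17.4 nΩ·m = 1.74×10^-8 Ω·m
A = 663 mm² = 6.630e-04 m²
R₍0₎ = ρL/A = (1.74×10^-8)(2460)/(6.630e-04) = 0.06456 Ω
R₍42.6₎ = R₍0₎(1 + αΔT) = 0.06456 × (1 + 0.0037×42.6) = 0.07474 Ω
P = I²R = (118)² × 0.07474 = 1040 W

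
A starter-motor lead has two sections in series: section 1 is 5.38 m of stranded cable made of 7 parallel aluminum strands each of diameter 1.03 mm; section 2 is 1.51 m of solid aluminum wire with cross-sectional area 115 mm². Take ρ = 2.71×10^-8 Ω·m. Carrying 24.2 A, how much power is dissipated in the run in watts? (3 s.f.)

Section 1: A_strand = π(5.1500e-04)² = 8.332e-07 m²; R₁ = ρL/(N·A_s) = (2.71×10^-8)(5.38)/(7×8.332e-07) = 0.025 Ω
Section 2: A = 115 mm² = 1.150e-04 m²
R₂ = (2.71×10^-8)(1.51)/(1.150e-04) = 3.558×10^-4 Ω
R = R₁ + R₂ = 0.02535 Ω
P = I²R = (24.2)² × 0.02535 = 14.8 W

14.8 W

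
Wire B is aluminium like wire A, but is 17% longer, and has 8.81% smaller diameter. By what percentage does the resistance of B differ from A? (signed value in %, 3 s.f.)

R ∝ L/d², so R_B/R_A = (1 + 17/100) × (1 − 8.81/100)⁻²
= 1.17 × 1.203 = 1.407
(R_B − R_A)/R_A = 1.407 − 1 = 40.7%

40.7%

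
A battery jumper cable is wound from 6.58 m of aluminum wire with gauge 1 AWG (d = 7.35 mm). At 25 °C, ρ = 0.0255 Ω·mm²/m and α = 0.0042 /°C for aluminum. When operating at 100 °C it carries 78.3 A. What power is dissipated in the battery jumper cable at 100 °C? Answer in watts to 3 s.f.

ρ = 0.0255 Ω·mm²/m = 2.55×10^-8 Ω·m
A = π(7.35/2 mm)² = π(3.6750e-03 m)² = 4.243e-05 m²
R₍25₎ = ρL/A = (2.55×10^-8)(6.58)/(4.243e-05) = 0.003955 Ω
R₍100₎ = R₍25₎(1 + αΔT) = 0.003955 × (1 + 0.0042×75) = 0.0052 Ω
P = I²R = (78.3)² × 0.0052 = 31.9 W

31.9 W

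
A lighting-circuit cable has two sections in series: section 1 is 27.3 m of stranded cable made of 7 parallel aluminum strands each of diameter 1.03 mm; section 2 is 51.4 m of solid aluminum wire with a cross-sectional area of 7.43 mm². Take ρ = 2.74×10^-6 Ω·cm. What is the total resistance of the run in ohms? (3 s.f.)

ρ = 2.74×10^-6 Ω·cm = 2.74×10^-8 Ω·m
Section 1: A_strand = π(5.1500e-04)² = 8.332e-07 m²; R₁ = ρL/(N·A_s) = (2.74×10^-8)(27.3)/(7×8.332e-07) = 0.1282 Ω
Section 2: A = 7.43 mm² = 7.430e-06 m²
R₂ = (2.74×10^-8)(51.4)/(7.430e-06) = 0.1896 Ω
R = R₁ + R₂ = 0.318 Ω

0.318 Ω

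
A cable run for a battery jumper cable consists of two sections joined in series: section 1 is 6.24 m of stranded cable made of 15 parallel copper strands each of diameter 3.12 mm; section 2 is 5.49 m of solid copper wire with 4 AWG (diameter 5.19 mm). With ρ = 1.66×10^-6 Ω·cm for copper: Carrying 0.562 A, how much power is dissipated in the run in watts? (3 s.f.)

0.00165 W

ρ = 1.66×10^-6 Ω·cm = 1.66×10^-8 Ω·m
Section 1: A_strand = π(1.5600e-03)² = 7.645e-06 m²; R₁ = ρL/(N·A_s) = (1.66×10^-8)(6.24)/(15×7.645e-06) = 9.032×10^-4 Ω
Section 2: A = π(5.19/2 mm)² = π(2.5950e-03 m)² = 2.116e-05 m²
R₂ = (1.66×10^-8)(5.49)/(2.116e-05) = 0.004308 Ω
R = R₁ + R₂ = 0.005211 Ω
P = I²R = (0.562)² × 0.005211 = 0.00165 W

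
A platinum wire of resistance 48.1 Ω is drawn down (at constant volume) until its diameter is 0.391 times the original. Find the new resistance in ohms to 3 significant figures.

2060 Ω

Volume constant ⇒ L' = L/r² with r = 0.391. R' = ρL'/A' = ρ(L/r²)/(πr²d₀²/4) = R/r⁴.
R' = 42.79 × 48.1 = 2060 Ω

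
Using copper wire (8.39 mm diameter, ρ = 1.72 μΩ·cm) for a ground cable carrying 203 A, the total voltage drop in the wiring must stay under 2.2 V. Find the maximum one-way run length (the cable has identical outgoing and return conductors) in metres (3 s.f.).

17.4 m

ρ = 1.72 μΩ·cm = 1.72×10^-8 Ω·m
A = π(d/2)² = π(4.1950e-03 m)² = 5.529e-05 m²
L_max = V_max·A/(2·ρI) = (2.2)(5.529e-05)/(2×1.72×10^-8×203) = 17.4 m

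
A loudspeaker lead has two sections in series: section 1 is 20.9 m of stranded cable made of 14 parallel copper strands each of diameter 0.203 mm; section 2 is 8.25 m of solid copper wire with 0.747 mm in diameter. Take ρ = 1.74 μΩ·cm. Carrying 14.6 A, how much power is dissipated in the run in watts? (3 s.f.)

ρ = 1.74 μΩ·cm = 1.74×10^-8 Ω·m
Section 1: A_strand = π(1.0150e-04)² = 3.237e-08 m²; R₁ = ρL/(N·A_s) = (1.74×10^-8)(20.9)/(14×3.237e-08) = 0.8026 Ω
Section 2: A = π(d/2)² = π(3.7350e-04 m)² = 4.383e-07 m²
R₂ = (1.74×10^-8)(8.25)/(4.383e-07) = 0.3275 Ω
R = R₁ + R₂ = 1.13 Ω
P = I²R = (14.6)² × 1.13 = 241 W

241 W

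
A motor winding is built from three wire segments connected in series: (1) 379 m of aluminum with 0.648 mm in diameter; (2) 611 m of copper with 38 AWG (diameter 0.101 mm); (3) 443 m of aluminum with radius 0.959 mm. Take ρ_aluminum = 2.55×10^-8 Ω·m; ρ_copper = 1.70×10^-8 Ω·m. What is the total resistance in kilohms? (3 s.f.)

Seg 1: A = π(d/2)² = π(3.2400e-04 m)² = 3.298e-07 m²
R_1 = (2.55×10^-8)(379)/(3.298e-07) = 29.3 Ω
Seg 2: A = π(0.101/2 mm)² = π(5.0500e-05 m)² = 8.012e-09 m²
R_2 = (1.70×10^-8)(611)/(8.012e-09) = 1296 Ω
Seg 3: A = πr² = π(9.5900e-04 m)² = 2.889e-06 m²
R_3 = (2.55×10^-8)(443)/(2.889e-06) = 3.91 Ω
R_total = R_1 + R_2 + R_3 = 1.33 kΩ

1.33 kΩ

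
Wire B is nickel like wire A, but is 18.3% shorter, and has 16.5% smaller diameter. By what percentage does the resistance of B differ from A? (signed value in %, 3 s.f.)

R ∝ L/d², so R_B/R_A = (1 − 18.3/100) × (1 − 16.5/100)⁻²
= 0.817 × 1.434 = 1.172
(R_B − R_A)/R_A = 1.172 − 1 = 17.2%

17.2%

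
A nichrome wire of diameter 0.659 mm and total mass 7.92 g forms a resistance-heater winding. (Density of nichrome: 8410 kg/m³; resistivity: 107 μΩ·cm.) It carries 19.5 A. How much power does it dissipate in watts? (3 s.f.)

3290 W

ρ = 107 μΩ·cm = 1.07×10^-6 Ω·m
A = π(d/2)² = π(3.2950e-04 m)² = 3.4108e-07 m²
L = m/(density·A) = 0.00792/(8410×3.4108e-07) = 2.761 m
R = ρL/A = (1.07×10^-6)(2.761)/(3.4108e-07) = 8.661 Ω
P = I²R = (19.5)² × 8.661 = 3290 W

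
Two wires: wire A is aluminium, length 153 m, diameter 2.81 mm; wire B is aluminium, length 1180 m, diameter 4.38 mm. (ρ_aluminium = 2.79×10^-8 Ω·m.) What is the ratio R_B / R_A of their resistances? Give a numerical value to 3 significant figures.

3.17

R ∝ ρL/d², so R_B/R_A = (L_B/L_A) × (d_A/d_B)²
= (1180/153) × (2.81/4.38)² = 3.17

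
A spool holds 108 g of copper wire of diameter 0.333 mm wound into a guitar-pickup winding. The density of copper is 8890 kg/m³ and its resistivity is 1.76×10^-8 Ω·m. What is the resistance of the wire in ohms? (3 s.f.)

A = π(d/2)² = π(1.6650e-04 m)² = 8.7092e-08 m²
L = m/(density·A) = 0.108/(8890×8.7092e-08) = 139.5 m
R = ρL/A = (1.76×10^-8)(139.5)/(8.7092e-08) = 28.2 Ω

28.2 Ω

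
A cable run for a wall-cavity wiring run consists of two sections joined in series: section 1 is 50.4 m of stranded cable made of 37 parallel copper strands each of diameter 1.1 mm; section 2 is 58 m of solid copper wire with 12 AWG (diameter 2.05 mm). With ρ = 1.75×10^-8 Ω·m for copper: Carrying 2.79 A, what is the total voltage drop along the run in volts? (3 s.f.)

0.928 V

Section 1: A_strand = π(5.5000e-04)² = 9.503e-07 m²; R₁ = ρL/(N·A_s) = (1.75×10^-8)(50.4)/(37×9.503e-07) = 0.02508 Ω
Section 2: A = π(2.05/2 mm)² = π(1.0250e-03 m)² = 3.301e-06 m²
R₂ = (1.75×10^-8)(58)/(3.301e-06) = 0.3075 Ω
R = R₁ + R₂ = 0.3326 Ω
V = IR = 2.79 × 0.3326 = 0.928 V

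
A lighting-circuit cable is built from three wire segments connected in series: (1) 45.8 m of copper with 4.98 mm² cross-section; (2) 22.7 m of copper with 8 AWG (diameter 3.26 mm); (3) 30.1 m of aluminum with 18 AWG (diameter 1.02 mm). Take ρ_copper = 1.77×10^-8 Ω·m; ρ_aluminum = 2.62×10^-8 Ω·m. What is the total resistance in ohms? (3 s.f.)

Seg 1: A = 4.98 mm² = 4.980e-06 m²
R_1 = (1.77×10^-8)(45.8)/(4.980e-06) = 0.1628 Ω
Seg 2: A = π(3.26/2 mm)² = π(1.6300e-03 m)² = 8.347e-06 m²
R_2 = (1.77×10^-8)(22.7)/(8.347e-06) = 0.04814 Ω
Seg 3: A = π(1.02/2 mm)² = π(5.1000e-04 m)² = 8.171e-07 m²
R_3 = (2.62×10^-8)(30.1)/(8.171e-07) = 0.9651 Ω
R_total = R_1 + R_2 + R_3 = 1.18 Ω

1.18 Ω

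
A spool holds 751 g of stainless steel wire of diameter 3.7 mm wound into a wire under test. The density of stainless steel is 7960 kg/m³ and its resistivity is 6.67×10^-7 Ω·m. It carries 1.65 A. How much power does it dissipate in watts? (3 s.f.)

A = π(d/2)² = π(1.8500e-03 m)² = 1.0752e-05 m²
L = m/(density·A) = 0.751/(7960×1.0752e-05) = 8.775 m
R = ρL/A = (6.67×10^-7)(8.775)/(1.0752e-05) = 0.5443 Ω
P = I²R = (1.65)² × 0.5443 = 1.48 W

1.48 W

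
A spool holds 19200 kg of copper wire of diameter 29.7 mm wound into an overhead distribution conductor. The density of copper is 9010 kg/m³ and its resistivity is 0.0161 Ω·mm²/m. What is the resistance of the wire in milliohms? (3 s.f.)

71.5 mΩ

ρ = 0.0161 Ω·mm²/m = 1.61×10^-8 Ω·m
A = π(d/2)² = π(1.4850e-02 m)² = 6.9279e-04 m²
L = m/(density·A) = 19200/(9010×6.9279e-04) = 3076 m
R = ρL/A = (1.61×10^-8)(3076)/(6.9279e-04) = 71.5 mΩ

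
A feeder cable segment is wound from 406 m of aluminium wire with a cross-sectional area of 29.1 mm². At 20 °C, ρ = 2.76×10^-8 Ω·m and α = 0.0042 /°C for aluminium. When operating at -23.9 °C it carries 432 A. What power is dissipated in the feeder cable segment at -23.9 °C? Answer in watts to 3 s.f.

A = 29.1 mm² = 2.910e-05 m²
R₍20₎ = ρL/A = (2.76×10^-8)(406)/(2.910e-05) = 0.3851 Ω
R₍-23.9₎ = R₍20₎(1 + αΔT) = 0.3851 × (1 + 0.0042×-43.9) = 0.3141 Ω
P = I²R = (432)² × 0.3141 = 58600 W

58600 W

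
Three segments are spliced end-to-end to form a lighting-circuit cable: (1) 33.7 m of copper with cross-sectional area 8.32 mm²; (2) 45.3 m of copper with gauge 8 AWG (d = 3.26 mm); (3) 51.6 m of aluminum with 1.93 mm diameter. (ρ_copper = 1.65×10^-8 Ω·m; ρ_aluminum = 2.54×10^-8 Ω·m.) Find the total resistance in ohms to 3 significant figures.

Seg 1: A = 8.32 mm² = 8.320e-06 m²
R_1 = (1.65×10^-8)(33.7)/(8.320e-06) = 0.06683 Ω
Seg 2: A = π(3.26/2 mm)² = π(1.6300e-03 m)² = 8.347e-06 m²
R_2 = (1.65×10^-8)(45.3)/(8.347e-06) = 0.08955 Ω
Seg 3: A = π(d/2)² = π(9.6500e-04 m)² = 2.926e-06 m²
R_3 = (2.54×10^-8)(51.6)/(2.926e-06) = 0.448 Ω
R_total = R_1 + R_2 + R_3 = 0.604 Ω

0.604 Ω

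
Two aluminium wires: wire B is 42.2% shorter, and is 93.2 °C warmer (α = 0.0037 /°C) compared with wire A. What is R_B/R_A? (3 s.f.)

R ∝ ρL/d² with ρ ∝ (1+αΔT), so R_B/R_A = (1 − 42.2/100) × (1 + 0.0037×93.2)
= 0.578 × 1.345 = 0.777

0.777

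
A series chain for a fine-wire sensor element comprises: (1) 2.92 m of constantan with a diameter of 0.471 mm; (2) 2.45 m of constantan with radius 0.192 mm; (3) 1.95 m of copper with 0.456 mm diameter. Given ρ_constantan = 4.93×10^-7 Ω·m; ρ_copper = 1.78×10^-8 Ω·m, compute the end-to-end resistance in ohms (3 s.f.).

18.9 Ω

Seg 1: A = π(d/2)² = π(2.3550e-04 m)² = 1.742e-07 m²
R_1 = (4.93×10^-7)(2.92)/(1.742e-07) = 8.262 Ω
Seg 2: A = πr² = π(1.9200e-04 m)² = 1.158e-07 m²
R_2 = (4.93×10^-7)(2.45)/(1.158e-07) = 10.43 Ω
Seg 3: A = π(d/2)² = π(2.2800e-04 m)² = 1.633e-07 m²
R_3 = (1.78×10^-8)(1.95)/(1.633e-07) = 0.2125 Ω
R_total = R_1 + R_2 + R_3 = 18.9 Ω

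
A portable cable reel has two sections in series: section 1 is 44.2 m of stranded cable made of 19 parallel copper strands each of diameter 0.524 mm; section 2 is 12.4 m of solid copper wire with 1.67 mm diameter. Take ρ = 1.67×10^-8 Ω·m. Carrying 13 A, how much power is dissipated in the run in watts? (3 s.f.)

46.4 W

Section 1: A_strand = π(2.6200e-04)² = 2.157e-07 m²; R₁ = ρL/(N·A_s) = (1.67×10^-8)(44.2)/(19×2.157e-07) = 0.1801 Ω
Section 2: A = π(d/2)² = π(8.3500e-04 m)² = 2.190e-06 m²
R₂ = (1.67×10^-8)(12.4)/(2.190e-06) = 0.09454 Ω
R = R₁ + R₂ = 0.2747 Ω
P = I²R = (13)² × 0.2747 = 46.4 W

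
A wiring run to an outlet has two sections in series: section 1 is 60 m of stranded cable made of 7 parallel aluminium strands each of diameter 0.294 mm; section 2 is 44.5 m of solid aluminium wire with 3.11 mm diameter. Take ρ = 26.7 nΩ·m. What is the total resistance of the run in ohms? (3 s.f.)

3.53 Ω

ρ = 26.7 nΩ·m = 2.67×10^-8 Ω·m
Section 1: A_strand = π(1.4700e-04)² = 6.789e-08 m²; R₁ = ρL/(N·A_s) = (2.67×10^-8)(60)/(7×6.789e-08) = 3.371 Ω
Section 2: A = π(d/2)² = π(1.5550e-03 m)² = 7.596e-06 m²
R₂ = (2.67×10^-8)(44.5)/(7.596e-06) = 0.1564 Ω
R = R₁ + R₂ = 3.53 Ω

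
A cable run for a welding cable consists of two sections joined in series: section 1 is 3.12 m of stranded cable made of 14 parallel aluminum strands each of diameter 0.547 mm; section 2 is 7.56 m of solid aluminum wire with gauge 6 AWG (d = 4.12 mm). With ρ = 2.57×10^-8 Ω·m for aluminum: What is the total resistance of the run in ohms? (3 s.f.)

0.0389 Ω

Section 1: A_strand = π(2.7350e-04)² = 2.350e-07 m²; R₁ = ρL/(N·A_s) = (2.57×10^-8)(3.12)/(14×2.350e-07) = 0.02437 Ω
Section 2: A = π(4.12/2 mm)² = π(2.0600e-03 m)² = 1.333e-05 m²
R₂ = (2.57×10^-8)(7.56)/(1.333e-05) = 0.01457 Ω
R = R₁ + R₂ = 0.0389 Ω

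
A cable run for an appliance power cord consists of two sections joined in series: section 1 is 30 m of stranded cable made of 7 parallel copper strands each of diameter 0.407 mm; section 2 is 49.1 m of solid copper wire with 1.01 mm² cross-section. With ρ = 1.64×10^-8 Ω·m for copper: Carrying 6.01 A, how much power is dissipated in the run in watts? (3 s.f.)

48.3 W

Section 1: A_strand = π(2.0350e-04)² = 1.301e-07 m²; R₁ = ρL/(N·A_s) = (1.64×10^-8)(30)/(7×1.301e-07) = 0.5402 Ω
Section 2: A = 1.01 mm² = 1.010e-06 m²
R₂ = (1.64×10^-8)(49.1)/(1.010e-06) = 0.7973 Ω
R = R₁ + R₂ = 1.338 Ω
P = I²R = (6.01)² × 1.338 = 48.3 W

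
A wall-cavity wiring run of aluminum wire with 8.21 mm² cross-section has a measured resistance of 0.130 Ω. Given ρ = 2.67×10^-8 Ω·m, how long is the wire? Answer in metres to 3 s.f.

40.0 m

A = 8.21 mm² = 8.210e-06 m²
L = RA/ρ = (0.13)(8.210e-06)/(2.67×10^-8) = 40.0 m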